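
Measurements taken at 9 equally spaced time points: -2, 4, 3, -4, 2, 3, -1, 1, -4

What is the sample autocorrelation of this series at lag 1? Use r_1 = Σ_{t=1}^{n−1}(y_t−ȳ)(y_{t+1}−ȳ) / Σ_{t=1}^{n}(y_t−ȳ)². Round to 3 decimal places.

-0.262

Mean ȳ = (-2 + 4 + 3 − 4 + 2 + 3 − 1 + 1 − 4)/9 = 0.2222
Numerator Σ_{t=1}^{8}(y_t−ȳ)(y_{t+1}−ȳ) = -19.8272
Denominator Σ(y_t−ȳ)² = 75.5556
r_1 = -19.8272 / 75.5556 = -0.262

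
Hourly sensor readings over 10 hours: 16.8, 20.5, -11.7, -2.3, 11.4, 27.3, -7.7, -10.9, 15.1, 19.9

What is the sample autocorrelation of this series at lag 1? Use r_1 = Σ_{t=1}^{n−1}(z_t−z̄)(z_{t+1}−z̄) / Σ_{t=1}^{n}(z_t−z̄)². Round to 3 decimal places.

0.020

Mean z̄ = (16.8 + 20.5 − 11.7 − 2.3 + 11.4 + 27.3 − 7.7 − 10.9 + 15.1 + 19.9)/10 = 7.8400
Numerator Σ_{t=1}^{9}(z_t−z̄)(z_{t+1}−z̄) = 37.6864
Denominator Σ(z_t−z̄)² = 1907.3840
r_1 = 37.6864 / 1907.3840 = 0.020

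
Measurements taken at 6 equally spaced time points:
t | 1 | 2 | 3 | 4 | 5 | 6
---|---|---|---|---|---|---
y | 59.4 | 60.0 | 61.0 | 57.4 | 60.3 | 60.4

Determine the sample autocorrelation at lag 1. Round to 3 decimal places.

Mean ȳ = (59.4 + 60.0 + 61.0 + 57.4 + 60.3 + 60.4)/6 = 59.7500
Σ(y_t−ȳ)(y_{t+1}−ȳ) = (-0.0875) + (0.3125) + (-2.9375) + (-1.2925) + (0.3575) = -3.6475
Denominator Σ(y_t−ȳ)² = 7.9950
r_1 = -3.6475 / 7.9950 = -0.456

-0.456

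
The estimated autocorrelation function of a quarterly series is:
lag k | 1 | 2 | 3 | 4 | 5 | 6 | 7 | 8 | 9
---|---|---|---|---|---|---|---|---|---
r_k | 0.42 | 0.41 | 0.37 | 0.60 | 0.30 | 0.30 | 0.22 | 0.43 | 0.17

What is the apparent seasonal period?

4

The largest autocorrelation is r_4 = 0.60, with a weaker echo at lag 8 (0.43); the remaining lags stay at or below 0.42. The elevated value at lag 1 (0.42), dropping to 0.41 at lag 2, reflects decaying short-term dependence rather than seasonality.
The dominant spike at lag 4 indicates a seasonal period of 4.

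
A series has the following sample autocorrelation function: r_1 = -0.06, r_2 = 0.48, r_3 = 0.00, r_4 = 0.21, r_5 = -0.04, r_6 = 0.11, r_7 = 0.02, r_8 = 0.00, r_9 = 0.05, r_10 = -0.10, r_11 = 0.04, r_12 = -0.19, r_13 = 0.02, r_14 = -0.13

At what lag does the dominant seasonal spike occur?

The largest autocorrelation is r_2 = 0.48, with a weaker echo at lag 4 (0.21); the remaining lags stay at or below 0.11.
The dominant spike at lag 2 indicates a seasonal period of 2.

2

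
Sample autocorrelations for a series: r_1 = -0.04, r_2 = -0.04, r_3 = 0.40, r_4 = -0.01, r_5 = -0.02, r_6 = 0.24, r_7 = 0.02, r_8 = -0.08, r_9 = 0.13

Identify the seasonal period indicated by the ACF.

3

The largest autocorrelation is r_3 = 0.40, with a weaker echo at lag 6 (0.24); the remaining lags stay at or below 0.13.
The dominant spike at lag 3 indicates a seasonal period of 3.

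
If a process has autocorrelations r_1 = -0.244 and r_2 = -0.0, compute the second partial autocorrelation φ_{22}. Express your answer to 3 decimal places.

φ_{22} = (r_2 − r_1²) / (1 − r_1²)
r_1² = (-0.244)² = 0.059536
Numerator = -0.0 − 0.0595 = -0.0595; denominator = 1 − 0.0595 = 0.9405
φ_{22} = -0.0595 / 0.9405 = -0.063

-0.063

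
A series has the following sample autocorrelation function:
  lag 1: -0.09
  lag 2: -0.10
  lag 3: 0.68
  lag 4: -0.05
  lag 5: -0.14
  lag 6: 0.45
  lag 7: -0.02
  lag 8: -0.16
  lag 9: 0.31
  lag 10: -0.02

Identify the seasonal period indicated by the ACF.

3

The largest autocorrelation is r_3 = 0.68, with weaker echoes at lags 6 (0.45) and 9 (0.31); the remaining lags stay at or below -0.02.
The dominant spike at lag 3 indicates a seasonal period of 3.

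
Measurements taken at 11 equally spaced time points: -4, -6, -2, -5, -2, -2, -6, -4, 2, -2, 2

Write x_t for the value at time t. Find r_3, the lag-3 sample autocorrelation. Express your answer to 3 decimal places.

Mean x̄ = (-4 − 6 − 2 − 5 − 2 − 2 − 6 − 4 + 2 − 2 + 2)/11 = -2.6364
Numerator Σ_{t=1}^{8}(x_t−x̄)(x_{t+3}−x̄) = 3.0579
Denominator Σ(x_t−x̄)² = 76.5455
r_3 = 3.0579 / 76.5455 = 0.040

0.040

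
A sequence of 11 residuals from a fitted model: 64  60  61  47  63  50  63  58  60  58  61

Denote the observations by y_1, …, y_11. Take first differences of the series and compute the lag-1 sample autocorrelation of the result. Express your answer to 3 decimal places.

First differences Δy: -4, 1, -14, 16, -13, 13, -5, 2, -2, 3
Mean of differences = -0.3000
Numerator Σ(Δy_t−Δȳ)(Δy_{t+1}−Δȳ) = -704.6900
Denominator Σ(Δy_t−Δȳ)² = 848.1000
r_1(Δy) = -704.6900 / 848.1000 = -0.831

-0.831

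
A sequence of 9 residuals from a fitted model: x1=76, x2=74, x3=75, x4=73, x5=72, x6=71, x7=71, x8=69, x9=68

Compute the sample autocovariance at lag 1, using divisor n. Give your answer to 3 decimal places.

Mean x̄ = (76 + 74 + 75 + 73 + 72 + 71 + 71 + 69 + 68)/9 = 72.1111
Σ_{t=1}^{8}(x_t−x̄)(x_{t+1}−x̄) = 32.8765
γ_1 = 32.8765 / 9 = 3.653

3.653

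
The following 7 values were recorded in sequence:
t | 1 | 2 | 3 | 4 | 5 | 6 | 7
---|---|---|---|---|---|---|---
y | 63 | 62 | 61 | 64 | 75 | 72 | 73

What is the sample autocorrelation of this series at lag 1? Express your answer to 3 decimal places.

Mean ȳ = (63 + 62 + 61 + 64 + 75 + 72 + 73)/7 = 67.1429
Deviations from mean: -4.1429, -5.1429, -6.1429, -3.1429, 7.8571, 4.8571, 5.8571
Σ(y_t−ȳ)(y_{t+1}−ȳ) = (21.3061) + (31.5918) + (19.3061) + (-24.6939) + (38.1633) + (28.4490) = 114.1224
Denominator Σ(y_t−ȳ)² = 210.8571
r_1 = 114.1224 / 210.8571 = 0.541

0.541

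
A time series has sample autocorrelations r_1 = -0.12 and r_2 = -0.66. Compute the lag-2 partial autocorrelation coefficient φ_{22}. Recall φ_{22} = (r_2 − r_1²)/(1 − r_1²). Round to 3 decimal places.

φ_{22} = (r_2 − r_1²) / (1 − r_1²)
r_1² = (-0.12)² = 0.0144
Numerator = -0.66 − 0.0144 = -0.6744; denominator = 1 − 0.0144 = 0.9856
φ_{22} = -0.6744 / 0.9856 = -0.684

-0.684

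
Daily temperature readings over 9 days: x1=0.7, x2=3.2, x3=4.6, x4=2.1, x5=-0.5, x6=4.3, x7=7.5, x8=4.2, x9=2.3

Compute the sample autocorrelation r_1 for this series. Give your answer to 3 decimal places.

0.151

Mean x̄ = (0.7 + 3.2 + 4.6 + 2.1 − 0.5 + 4.3 + 7.5 + 4.2 + 2.3)/9 = 3.1556
Numerator Σ_{t=1}^{8}(x_t−x̄)(x_{t+1}−x̄) = 6.7214
Denominator Σ(x_t−x̄)² = 44.6022
r_1 = 6.7214 / 44.6022 = 0.151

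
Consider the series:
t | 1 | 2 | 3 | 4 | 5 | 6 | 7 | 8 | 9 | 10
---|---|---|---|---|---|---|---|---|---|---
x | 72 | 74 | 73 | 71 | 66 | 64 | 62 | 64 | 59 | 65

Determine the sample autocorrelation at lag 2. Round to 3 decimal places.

0.420

Mean x̄ = (72 + 74 + 73 + 71 + 66 + 64 + 62 + 64 + 59 + 65)/10 = 67.0000
Numerator Σ_{t=1}^{8}(x_t−x̄)(x_{t+2}−x̄) = 100.0000
Denominator Σ(x_t−x̄)² = 238.0000
r_2 = 100.0000 / 238.0000 = 0.420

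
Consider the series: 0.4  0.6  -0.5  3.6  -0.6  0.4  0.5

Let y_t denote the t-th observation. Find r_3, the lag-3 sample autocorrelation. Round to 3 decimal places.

Mean ȳ = (0.4 + 0.6 − 0.5 + 3.6 − 0.6 + 0.4 + 0.5)/7 = 0.6286
Deviations from mean: -0.2286, -0.0286, -1.1286, 2.9714, -1.2286, -0.2286, -0.1286
Σ(y_t−ȳ)(y_{t+3}−ȳ) = (-0.6792) + (0.0351) + (0.2580) + (-0.3820) = -0.7682
Denominator Σ(y_t−ȳ)² = 11.7343
r_3 = -0.7682 / 11.7343 = -0.065

-0.065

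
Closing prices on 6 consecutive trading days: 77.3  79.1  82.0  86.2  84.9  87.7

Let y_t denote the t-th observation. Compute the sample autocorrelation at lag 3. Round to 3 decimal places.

-0.360

Mean ȳ = (77.3 + 79.1 + 82.0 + 86.2 + 84.9 + 87.7)/6 = 82.8667
Deviations from mean: -5.5667, -3.7667, -0.8667, 3.3333, 2.0333, 4.8333
Σ(y_t−ȳ)(y_{t+3}−ȳ) = (-18.5556) + (-7.6589) + (-4.1889) = -30.4033
Denominator Σ(y_t−ȳ)² = 84.5333
r_3 = -30.4033 / 84.5333 = -0.360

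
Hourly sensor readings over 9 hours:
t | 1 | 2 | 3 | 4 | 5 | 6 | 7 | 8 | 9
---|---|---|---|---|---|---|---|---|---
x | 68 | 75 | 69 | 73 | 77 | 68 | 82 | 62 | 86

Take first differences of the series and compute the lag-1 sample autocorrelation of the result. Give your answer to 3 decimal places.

-0.713

First differences Δx: 7, -6, 4, 4, -9, 14, -20, 24
Mean of differences = 2.2500
Numerator Σ(Δx_t−Δx̄)(Δx_{t+1}−Δx̄) = -947.8125
Denominator Σ(Δx_t−Δx̄)² = 1329.5000
r_1(Δx) = -947.8125 / 1329.5000 = -0.713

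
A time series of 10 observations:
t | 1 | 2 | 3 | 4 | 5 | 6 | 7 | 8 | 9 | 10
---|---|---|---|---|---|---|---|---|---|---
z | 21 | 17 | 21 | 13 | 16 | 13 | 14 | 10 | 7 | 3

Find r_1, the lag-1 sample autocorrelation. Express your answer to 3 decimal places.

Mean z̄ = (21 + 17 + 21 + 13 + 16 + 13 + 14 + 10 + 7 + 3)/10 = 13.5000
Numerator Σ_{t=1}^{9}(z_t−z̄)(z_{t+1}−z̄) = 135.2500
Denominator Σ(z_t−z̄)² = 296.5000
r_1 = 135.2500 / 296.5000 = 0.456

0.456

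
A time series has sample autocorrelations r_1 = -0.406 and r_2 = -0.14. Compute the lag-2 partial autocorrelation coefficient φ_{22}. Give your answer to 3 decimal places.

-0.365

φ_{22} = (r_2 − r_1²) / (1 − r_1²)
r_1² = (-0.406)² = 0.164836
Numerator = -0.14 − 0.1648 = -0.3048; denominator = 1 − 0.1648 = 0.8352
φ_{22} = -0.3048 / 0.8352 = -0.365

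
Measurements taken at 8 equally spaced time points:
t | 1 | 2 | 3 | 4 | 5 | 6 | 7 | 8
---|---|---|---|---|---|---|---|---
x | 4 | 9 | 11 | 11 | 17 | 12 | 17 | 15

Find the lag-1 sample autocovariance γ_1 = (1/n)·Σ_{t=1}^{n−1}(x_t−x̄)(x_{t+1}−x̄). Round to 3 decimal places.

Mean x̄ = (4 + 9 + 11 + 11 + 17 + 12 + 17 + 15)/8 = 12.0000
Deviations: -8.0000, -3.0000, -1.0000, -1.0000, 5.0000, 0.0000, 5.0000, 3.0000
Σ_{t=1}^{7}(x_t−x̄)(x_{t+1}−x̄) = 38.0000
γ_1 = 38.0000 / 8 = 4.750

4.750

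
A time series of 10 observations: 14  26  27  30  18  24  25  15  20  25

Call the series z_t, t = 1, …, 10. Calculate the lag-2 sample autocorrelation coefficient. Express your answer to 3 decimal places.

-0.264

Mean z̄ = (14 + 26 + 27 + 30 + 18 + 24 + 25 + 15 + 20 + 25)/10 = 22.4000
Numerator Σ_{t=1}^{8}(z_t−z̄)(z_{t+2}−z̄) = -68.1200
Denominator Σ(z_t−z̄)² = 258.4000
r_2 = -68.1200 / 258.4000 = -0.264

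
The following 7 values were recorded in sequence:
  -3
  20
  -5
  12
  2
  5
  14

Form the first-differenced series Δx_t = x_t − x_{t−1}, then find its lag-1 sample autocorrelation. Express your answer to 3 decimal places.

-0.718

First differences Δx: 23, -25, 17, -10, 3, 9
Mean of differences = 2.8333
Numerator Σ(Δx_t−Δx̄)(Δx_{t+1}−Δx̄) = -1138.5278
Denominator Σ(Δx_t−Δx̄)² = 1584.8333
r_1(Δx) = -1138.5278 / 1584.8333 = -0.718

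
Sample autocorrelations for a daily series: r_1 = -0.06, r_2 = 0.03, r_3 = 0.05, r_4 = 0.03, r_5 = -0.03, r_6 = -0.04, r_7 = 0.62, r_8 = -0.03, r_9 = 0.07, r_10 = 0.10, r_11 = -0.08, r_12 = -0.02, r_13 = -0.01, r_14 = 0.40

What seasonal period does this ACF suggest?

7

The largest autocorrelation is r_7 = 0.62, with a weaker echo at lag 14 (0.40); the remaining lags stay at or below 0.10.
The dominant spike at lag 7 indicates a seasonal period of 7.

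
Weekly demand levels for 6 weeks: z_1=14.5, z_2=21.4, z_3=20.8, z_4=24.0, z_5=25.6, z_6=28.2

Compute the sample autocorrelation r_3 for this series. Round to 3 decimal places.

Mean z̄ = (14.5 + 21.4 + 20.8 + 24.0 + 25.6 + 28.2)/6 = 22.4167
Deviations from mean: -7.9167, -1.0167, -1.6167, 1.5833, 3.1833, 5.7833
Σ(z_t−z̄)(z_{t+3}−z̄) = (-12.5347) + (-3.2364) + (-9.3497) = -25.1208
Denominator Σ(z_t−z̄)² = 112.4083
r_3 = -25.1208 / 112.4083 = -0.223

-0.223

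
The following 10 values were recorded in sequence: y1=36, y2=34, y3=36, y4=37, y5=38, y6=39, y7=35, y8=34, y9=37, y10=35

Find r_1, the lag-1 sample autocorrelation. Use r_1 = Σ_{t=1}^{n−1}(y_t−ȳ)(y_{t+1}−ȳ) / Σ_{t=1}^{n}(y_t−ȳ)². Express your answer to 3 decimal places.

Mean ȳ = (36 + 34 + 36 + 37 + 38 + 39 + 35 + 34 + 37 + 35)/10 = 36.1000
Numerator Σ_{t=1}^{9}(y_t−ȳ)(y_{t+1}−ȳ) = 3.7900
Denominator Σ(y_t−ȳ)² = 24.9000
r_1 = 3.7900 / 24.9000 = 0.152

0.152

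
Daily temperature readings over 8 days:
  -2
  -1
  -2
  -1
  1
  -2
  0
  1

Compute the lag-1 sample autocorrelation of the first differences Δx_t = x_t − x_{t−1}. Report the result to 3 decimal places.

First differences Δx: 1, -1, 1, 2, -3, 2, 1
Mean of differences = 0.4286
Numerator Σ(Δx_t−Δx̄)(Δx_{t+1}−Δx̄) = -10.6122
Denominator Σ(Δx_t−Δx̄)² = 19.7143
r_1(Δx) = -10.6122 / 19.7143 = -0.538

-0.538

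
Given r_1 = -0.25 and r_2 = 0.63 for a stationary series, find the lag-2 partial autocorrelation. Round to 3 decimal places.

φ_{22} = (r_2 − r_1²) / (1 − r_1²)
r_1² = (-0.25)² = 0.0625
Numerator = 0.63 − 0.0625 = 0.5675; denominator = 1 − 0.0625 = 0.9375
φ_{22} = 0.5675 / 0.9375 = 0.605

0.605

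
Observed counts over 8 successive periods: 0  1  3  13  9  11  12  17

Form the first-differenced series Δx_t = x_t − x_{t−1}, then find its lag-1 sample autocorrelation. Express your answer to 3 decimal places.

First differences Δx: 1, 2, 10, -4, 2, 1, 5
Mean of differences = 2.4286
Numerator Σ(Δx_t−Δx̄)(Δx_{t+1}−Δx̄) = -51.6122
Denominator Σ(Δx_t−Δx̄)² = 109.7143
r_1(Δx) = -51.6122 / 109.7143 = -0.470

-0.470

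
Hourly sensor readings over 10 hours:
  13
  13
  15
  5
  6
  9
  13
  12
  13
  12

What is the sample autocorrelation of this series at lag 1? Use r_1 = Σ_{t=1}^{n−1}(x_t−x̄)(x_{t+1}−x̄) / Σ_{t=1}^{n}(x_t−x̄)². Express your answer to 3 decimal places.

Mean x̄ = (13 + 13 + 15 + 5 + 6 + 9 + 13 + 12 + 13 + 12)/10 = 11.1000
Numerator Σ_{t=1}^{9}(x_t−x̄)(x_{t+1}−x̄) = 30.1900
Denominator Σ(x_t−x̄)² = 98.9000
r_1 = 30.1900 / 98.9000 = 0.305

0.305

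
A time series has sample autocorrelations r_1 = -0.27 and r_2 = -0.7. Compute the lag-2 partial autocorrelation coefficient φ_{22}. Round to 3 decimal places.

φ_{22} = (r_2 − r_1²) / (1 − r_1²)
r_1² = (-0.27)² = 0.0729
Numerator = -0.7 − 0.0729 = -0.7729; denominator = 1 − 0.0729 = 0.9271
φ_{22} = -0.7729 / 0.9271 = -0.834

-0.834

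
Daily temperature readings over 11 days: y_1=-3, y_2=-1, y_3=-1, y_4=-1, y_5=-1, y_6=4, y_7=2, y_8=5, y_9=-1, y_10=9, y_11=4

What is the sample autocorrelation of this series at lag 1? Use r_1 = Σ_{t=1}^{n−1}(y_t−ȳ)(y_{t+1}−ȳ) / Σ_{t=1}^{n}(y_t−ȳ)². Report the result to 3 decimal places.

0.136

Mean ȳ = (-3 − 1 − 1 − 1 − 1 + 4 + 2 + 5 − 1 + 9 + 4)/11 = 1.4545
Numerator Σ_{t=1}^{10}(y_t−ȳ)(y_{t+1}−ȳ) = 18.0661
Denominator Σ(y_t−ȳ)² = 132.7273
r_1 = 18.0661 / 132.7273 = 0.136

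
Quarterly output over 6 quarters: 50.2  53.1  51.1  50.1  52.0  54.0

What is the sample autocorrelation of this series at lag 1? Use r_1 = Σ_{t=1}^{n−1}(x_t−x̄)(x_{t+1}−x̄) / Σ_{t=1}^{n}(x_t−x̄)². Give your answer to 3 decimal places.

Mean x̄ = (50.2 + 53.1 + 51.1 + 50.1 + 52.0 + 54.0)/6 = 51.7500
Deviations from mean: -1.5500, 1.3500, -0.6500, -1.6500, 0.2500, 2.2500
Σ(x_t−x̄)(x_{t+1}−x̄) = (-2.0925) + (-0.8775) + (1.0725) + (-0.4125) + (0.5625) = -1.7475
Denominator Σ(x_t−x̄)² = 12.4950
r_1 = -1.7475 / 12.4950 = -0.140

-0.140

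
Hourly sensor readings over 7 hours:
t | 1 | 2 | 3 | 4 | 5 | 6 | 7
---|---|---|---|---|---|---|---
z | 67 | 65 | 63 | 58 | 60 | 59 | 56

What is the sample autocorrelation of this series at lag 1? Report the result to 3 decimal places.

0.432

Mean z̄ = (67 + 65 + 63 + 58 + 60 + 59 + 56)/7 = 61.1429
Deviations from mean: 5.8571, 3.8571, 1.8571, -3.1429, -1.1429, -2.1429, -5.1429
Σ(z_t−z̄)(z_{t+1}−z̄) = (22.5918) + (7.1633) + (-5.8367) + (3.5918) + (2.4490) + (11.0204) = 40.9796
Denominator Σ(z_t−z̄)² = 94.8571
r_1 = 40.9796 / 94.8571 = 0.432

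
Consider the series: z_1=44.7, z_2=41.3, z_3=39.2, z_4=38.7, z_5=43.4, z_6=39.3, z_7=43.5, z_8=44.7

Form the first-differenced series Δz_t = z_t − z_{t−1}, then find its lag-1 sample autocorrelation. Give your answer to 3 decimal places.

First differences Δz: -3.4, -2.1, -0.5, 4.7, -4.1, 4.2, 1.2
Mean of differences = 0.0000
Numerator Σ(Δz_t−Δz̄)(Δz_{t+1}−Δz̄) = -25.6100
Denominator Σ(Δz_t−Δz̄)² = 74.2000
r_1(Δz) = -25.6100 / 74.2000 = -0.345

-0.345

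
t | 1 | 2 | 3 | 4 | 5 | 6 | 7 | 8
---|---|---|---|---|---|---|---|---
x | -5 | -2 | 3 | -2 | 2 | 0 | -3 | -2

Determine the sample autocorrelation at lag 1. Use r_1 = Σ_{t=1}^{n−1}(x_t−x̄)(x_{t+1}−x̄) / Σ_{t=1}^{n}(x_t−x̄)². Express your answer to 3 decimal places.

-0.072

Mean x̄ = (-5 − 2 + 3 − 2 + 2 + 0 − 3 − 2)/8 = -1.1250
Deviations from mean: -3.8750, -0.8750, 4.1250, -0.8750, 3.1250, 1.1250, -1.8750, -0.8750
Numerator Σ_{t=1}^{7}(x_t−x̄)(x_{t+1}−x̄) = -3.5156
Denominator Σ(x_t−x̄)² = 48.8750
r_1 = -3.5156 / 48.8750 = -0.072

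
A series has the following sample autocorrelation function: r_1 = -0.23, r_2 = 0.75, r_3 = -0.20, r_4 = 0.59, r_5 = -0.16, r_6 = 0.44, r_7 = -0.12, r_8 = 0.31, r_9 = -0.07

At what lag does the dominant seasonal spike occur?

2

The largest autocorrelation is r_2 = 0.75, with weaker echoes at lags 4 (0.59), 6 (0.44) and 8 (0.31); the remaining lags stay at or below -0.07.
The dominant spike at lag 2 indicates a seasonal period of 2.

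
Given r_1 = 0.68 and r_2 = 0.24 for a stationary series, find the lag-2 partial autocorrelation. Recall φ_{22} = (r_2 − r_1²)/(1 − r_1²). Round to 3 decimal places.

-0.414

φ_{22} = (r_2 − r_1²) / (1 − r_1²)
r_1² = (0.68)² = 0.4624
Numerator = 0.24 − 0.4624 = -0.2224; denominator = 1 − 0.4624 = 0.5376
φ_{22} = -0.2224 / 0.5376 = -0.414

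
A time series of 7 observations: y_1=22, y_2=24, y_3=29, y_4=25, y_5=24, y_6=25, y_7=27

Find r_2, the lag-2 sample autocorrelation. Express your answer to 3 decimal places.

-0.599

Mean ȳ = (22 + 24 + 29 + 25 + 24 + 25 + 27)/7 = 25.1429
Deviations from mean: -3.1429, -1.1429, 3.8571, -0.1429, -1.1429, -0.1429, 1.8571
Σ(y_t−ȳ)(y_{t+2}−ȳ) = (-12.1224) + (0.1633) + (-4.4082) + (0.0204) + (-2.1224) = -18.4694
Denominator Σ(y_t−ȳ)² = 30.8571
r_2 = -18.4694 / 30.8571 = -0.599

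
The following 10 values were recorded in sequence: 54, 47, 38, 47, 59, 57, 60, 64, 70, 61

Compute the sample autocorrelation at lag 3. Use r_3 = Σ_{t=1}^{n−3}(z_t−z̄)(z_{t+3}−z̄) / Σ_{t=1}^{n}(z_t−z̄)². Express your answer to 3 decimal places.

-0.007

Mean z̄ = (54 + 47 + 38 + 47 + 59 + 57 + 60 + 64 + 70 + 61)/10 = 55.7000
Numerator Σ_{t=1}^{7}(z_t−z̄)(z_{t+3}−z̄) = -5.5700
Denominator Σ(z_t−z̄)² = 800.1000
r_3 = -5.5700 / 800.1000 = -0.007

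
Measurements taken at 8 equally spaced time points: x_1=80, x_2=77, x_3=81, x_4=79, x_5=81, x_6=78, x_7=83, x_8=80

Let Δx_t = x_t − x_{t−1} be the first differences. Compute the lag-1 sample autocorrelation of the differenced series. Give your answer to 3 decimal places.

First differences Δx: -3, 4, -2, 2, -3, 5, -3
Mean of differences = 0.0000
Numerator Σ(Δx_t−Δx̄)(Δx_{t+1}−Δx̄) = -60.0000
Denominator Σ(Δx_t−Δx̄)² = 76.0000
r_1(Δx) = -60.0000 / 76.0000 = -0.789

-0.789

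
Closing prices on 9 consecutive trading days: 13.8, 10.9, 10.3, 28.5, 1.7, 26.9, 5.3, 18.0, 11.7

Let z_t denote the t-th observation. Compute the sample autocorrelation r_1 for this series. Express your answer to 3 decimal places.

-0.826

Mean z̄ = (13.8 + 10.9 + 10.3 + 28.5 + 1.7 + 26.9 + 5.3 + 18.0 + 11.7)/9 = 14.1222
Numerator Σ_{t=1}^{8}(z_t−z̄)(z_{t+1}−z̄) = -535.2649
Denominator Σ(z_t−z̄)² = 648.1356
r_1 = -535.2649 / 648.1356 = -0.826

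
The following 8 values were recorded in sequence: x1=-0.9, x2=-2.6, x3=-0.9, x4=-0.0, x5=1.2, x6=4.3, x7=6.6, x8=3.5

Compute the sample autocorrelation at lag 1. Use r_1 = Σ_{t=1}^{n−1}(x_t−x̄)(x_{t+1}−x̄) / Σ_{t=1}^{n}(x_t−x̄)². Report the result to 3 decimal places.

Mean x̄ = (-0.9 − 2.6 − 0.9 − 0.0 + 1.2 + 4.3 + 6.6 + 3.5)/8 = 1.4000
Σ(x_t−x̄)(x_{t+1}−x̄) = (9.2000) + (9.2000) + (3.2200) + (0.2800) + (-0.5800) + (15.0800) + (10.9200) = 47.3200
Denominator Σ(x_t−x̄)² = 68.4400
r_1 = 47.3200 / 68.4400 = 0.691

0.691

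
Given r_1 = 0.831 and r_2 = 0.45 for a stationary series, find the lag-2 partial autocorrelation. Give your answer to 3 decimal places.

φ_{22} = (r_2 − r_1²) / (1 − r_1²)
r_1² = (0.831)² = 0.690561
Numerator = 0.45 − 0.6906 = -0.2406; denominator = 1 − 0.6906 = 0.3094
φ_{22} = -0.2406 / 0.3094 = -0.777

-0.777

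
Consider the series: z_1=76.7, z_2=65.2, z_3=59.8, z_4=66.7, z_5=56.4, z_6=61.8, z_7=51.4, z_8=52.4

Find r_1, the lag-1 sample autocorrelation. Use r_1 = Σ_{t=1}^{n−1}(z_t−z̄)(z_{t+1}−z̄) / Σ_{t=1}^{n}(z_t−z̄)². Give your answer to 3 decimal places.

Mean z̄ = (76.7 + 65.2 + 59.8 + 66.7 + 56.4 + 61.8 + 51.4 + 52.4)/8 = 61.3000
Deviations from mean: 15.4000, 3.9000, -1.5000, 5.4000, -4.9000, 0.5000, -9.9000, -8.9000
Σ(z_t−z̄)(z_{t+1}−z̄) = (60.0600) + (-5.8500) + (-8.1000) + (-26.4600) + (-2.4500) + (-4.9500) + (88.1100) = 100.3600
Denominator Σ(z_t−z̄)² = 485.2600
r_1 = 100.3600 / 485.2600 = 0.207

0.207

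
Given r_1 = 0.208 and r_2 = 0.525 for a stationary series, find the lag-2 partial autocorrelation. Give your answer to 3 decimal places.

0.504

φ_{22} = (r_2 − r_1²) / (1 − r_1²)
r_1² = (0.208)² = 0.043264
Numerator = 0.525 − 0.0433 = 0.4817; denominator = 1 − 0.0433 = 0.9567
φ_{22} = 0.4817 / 0.9567 = 0.504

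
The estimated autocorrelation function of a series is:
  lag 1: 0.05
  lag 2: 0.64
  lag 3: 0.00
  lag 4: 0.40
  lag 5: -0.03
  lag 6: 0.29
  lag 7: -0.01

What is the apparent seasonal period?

The largest autocorrelation is r_2 = 0.64, with weaker echoes at lags 4 (0.40) and 6 (0.29); the remaining lags stay at or below 0.05.
The dominant spike at lag 2 indicates a seasonal period of 2.

2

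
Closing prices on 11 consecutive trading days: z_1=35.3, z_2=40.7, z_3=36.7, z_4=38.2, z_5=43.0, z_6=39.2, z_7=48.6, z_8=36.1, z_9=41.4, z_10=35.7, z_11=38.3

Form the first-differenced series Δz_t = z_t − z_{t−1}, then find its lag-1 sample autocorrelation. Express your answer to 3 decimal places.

-0.762

First differences Δz: 5.4, -4.0, 1.5, 4.8, -3.8, 9.4, -12.5, 5.3, -5.7, 2.6
Mean of differences = 0.3000
Numerator Σ(Δz_t−Δz̄)(Δz_{t+1}−Δz̄) = -301.7300
Denominator Σ(Δz_t−Δz̄)² = 395.9400
r_1(Δz) = -301.7300 / 395.9400 = -0.762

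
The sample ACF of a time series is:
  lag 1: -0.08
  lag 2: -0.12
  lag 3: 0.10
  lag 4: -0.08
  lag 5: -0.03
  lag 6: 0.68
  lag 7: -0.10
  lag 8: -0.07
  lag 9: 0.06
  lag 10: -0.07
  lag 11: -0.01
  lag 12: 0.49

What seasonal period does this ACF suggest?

The largest autocorrelation is r_6 = 0.68, with a weaker echo at lag 12 (0.49); the remaining lags stay at or below 0.10.
The dominant spike at lag 6 indicates a seasonal period of 6.

6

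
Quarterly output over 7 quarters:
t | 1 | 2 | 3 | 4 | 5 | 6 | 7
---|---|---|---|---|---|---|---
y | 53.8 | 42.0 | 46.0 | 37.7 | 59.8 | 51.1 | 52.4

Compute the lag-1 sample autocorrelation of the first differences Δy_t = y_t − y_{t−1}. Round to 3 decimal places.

-0.589

First differences Δy: -11.8, 4.0, -8.3, 22.1, -8.7, 1.3
Mean of differences = -0.2333
Numerator Σ(Δy_t−Δȳ)(Δy_{t+1}−Δȳ) = -465.3411
Denominator Σ(Δy_t−Δȳ)² = 789.5933
r_1(Δy) = -465.3411 / 789.5933 = -0.589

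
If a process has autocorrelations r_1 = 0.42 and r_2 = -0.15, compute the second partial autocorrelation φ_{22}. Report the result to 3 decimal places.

-0.396

φ_{22} = (r_2 − r_1²) / (1 − r_1²)
r_1² = (0.42)² = 0.1764
Numerator = -0.15 − 0.1764 = -0.3264; denominator = 1 − 0.1764 = 0.8236
φ_{22} = -0.3264 / 0.8236 = -0.396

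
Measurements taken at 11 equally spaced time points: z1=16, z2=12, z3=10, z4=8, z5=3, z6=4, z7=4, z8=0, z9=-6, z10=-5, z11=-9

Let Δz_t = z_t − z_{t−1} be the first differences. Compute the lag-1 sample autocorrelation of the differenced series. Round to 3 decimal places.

-0.314

First differences Δz: -4, -2, -2, -5, 1, 0, -4, -6, 1, -4
Mean of differences = -2.5000
Numerator Σ(Δz_t−Δz̄)(Δz_{t+1}−Δz̄) = -17.7500
Denominator Σ(Δz_t−Δz̄)² = 56.5000
r_1(Δz) = -17.7500 / 56.5000 = -0.314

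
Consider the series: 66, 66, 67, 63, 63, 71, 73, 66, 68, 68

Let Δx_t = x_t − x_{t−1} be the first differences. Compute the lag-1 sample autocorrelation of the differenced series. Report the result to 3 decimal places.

-0.120

First differences Δx: 0, 1, -4, 0, 8, 2, -7, 2, 0
Mean of differences = 0.2222
Numerator Σ(Δx_t−Δx̄)(Δx_{t+1}−Δx̄) = -16.4938
Denominator Σ(Δx_t−Δx̄)² = 137.5556
r_1(Δx) = -16.4938 / 137.5556 = -0.120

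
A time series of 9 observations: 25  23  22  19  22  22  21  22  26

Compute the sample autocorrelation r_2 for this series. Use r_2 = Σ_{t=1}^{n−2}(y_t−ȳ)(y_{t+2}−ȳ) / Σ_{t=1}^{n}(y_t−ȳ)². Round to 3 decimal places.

-0.164

Mean ȳ = (25 + 23 + 22 + 19 + 22 + 22 + 21 + 22 + 26)/9 = 22.4444
Σ(y_t−ȳ)(y_{t+2}−ȳ) = (-1.1358) + (-1.9136) + (0.1975) + (1.5309) + (0.6420) + (0.1975) + (-5.1358) = -5.6173
Denominator Σ(y_t−ȳ)² = 34.2222
r_2 = -5.6173 / 34.2222 = -0.164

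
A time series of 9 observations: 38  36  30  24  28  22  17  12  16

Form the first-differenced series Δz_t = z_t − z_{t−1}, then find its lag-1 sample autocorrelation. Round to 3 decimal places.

First differences Δz: -2, -6, -6, 4, -6, -5, -5, 4
Mean of differences = -2.7500
Numerator Σ(Δz_t−Δz̄)(Δz_{t+1}−Δz̄) = -38.5625
Denominator Σ(Δz_t−Δz̄)² = 133.5000
r_1(Δz) = -38.5625 / 133.5000 = -0.289

-0.289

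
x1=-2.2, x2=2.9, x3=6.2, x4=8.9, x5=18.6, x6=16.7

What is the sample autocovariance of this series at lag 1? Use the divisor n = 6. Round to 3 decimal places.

Mean x̄ = (-2.2 + 2.9 + 6.2 + 8.9 + 18.6 + 16.7)/6 = 8.5167
Deviations: -10.7167, -5.6167, -2.3167, 0.3833, 10.0833, 8.1833
Σ_{t=1}^{5}(x_t−x̄)(x_{t+1}−x̄) = 158.6964
γ_1 = 158.6964 / 6 = 26.449

26.449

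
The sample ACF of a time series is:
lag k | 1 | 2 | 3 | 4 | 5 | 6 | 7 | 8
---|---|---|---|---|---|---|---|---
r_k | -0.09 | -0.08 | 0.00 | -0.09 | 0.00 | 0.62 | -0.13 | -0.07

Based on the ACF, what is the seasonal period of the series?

The largest autocorrelation is r_6 = 0.62; the remaining lags stay at or below 0.00.
The dominant spike at lag 6 indicates a seasonal period of 6.

6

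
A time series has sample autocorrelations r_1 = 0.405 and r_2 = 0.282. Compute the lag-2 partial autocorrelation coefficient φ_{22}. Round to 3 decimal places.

φ_{22} = (r_2 − r_1²) / (1 − r_1²)
r_1² = (0.405)² = 0.164025
Numerator = 0.282 − 0.1640 = 0.1180; denominator = 1 − 0.1640 = 0.8360
φ_{22} = 0.1180 / 0.8360 = 0.141

0.141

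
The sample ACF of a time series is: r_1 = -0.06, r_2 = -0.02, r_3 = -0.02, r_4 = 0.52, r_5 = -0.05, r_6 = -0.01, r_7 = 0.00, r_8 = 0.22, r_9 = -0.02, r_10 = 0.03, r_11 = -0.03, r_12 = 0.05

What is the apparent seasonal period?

The largest autocorrelation is r_4 = 0.52, with a weaker echo at lag 8 (0.22); the remaining lags stay at or below 0.05.
The dominant spike at lag 4 indicates a seasonal period of 4.

4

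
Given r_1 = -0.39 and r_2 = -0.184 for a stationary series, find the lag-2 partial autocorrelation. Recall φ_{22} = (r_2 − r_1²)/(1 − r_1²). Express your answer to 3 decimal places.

φ_{22} = (r_2 − r_1²) / (1 − r_1²)
r_1² = (-0.39)² = 0.1521
Numerator = -0.184 − 0.1521 = -0.3361; denominator = 1 − 0.1521 = 0.8479
φ_{22} = -0.3361 / 0.8479 = -0.396

-0.396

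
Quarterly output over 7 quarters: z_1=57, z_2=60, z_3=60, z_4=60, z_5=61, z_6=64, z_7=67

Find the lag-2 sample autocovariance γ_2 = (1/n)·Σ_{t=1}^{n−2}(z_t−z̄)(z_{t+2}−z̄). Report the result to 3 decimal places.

0.344

Mean z̄ = (57 + 60 + 60 + 60 + 61 + 64 + 67)/7 = 61.2857
Deviations: -4.2857, -1.2857, -1.2857, -1.2857, -0.2857, 2.7143, 5.7143
Σ_{t=1}^{5}(z_t−z̄)(z_{t+2}−z̄) = 2.4082
γ_2 = 2.4082 / 7 = 0.344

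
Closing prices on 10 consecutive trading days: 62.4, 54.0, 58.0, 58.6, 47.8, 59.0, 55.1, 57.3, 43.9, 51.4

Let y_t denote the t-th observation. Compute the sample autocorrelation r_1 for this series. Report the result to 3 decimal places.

Mean ȳ = (62.4 + 54.0 + 58.0 + 58.6 + 47.8 + 59.0 + 55.1 + 57.3 + 43.9 + 51.4)/10 = 54.7500
Numerator Σ_{t=1}^{9}(y_t−ȳ)(y_{t+1}−ȳ) = -40.8975
Denominator Σ(y_t−ȳ)² = 286.4050
r_1 = -40.8975 / 286.4050 = -0.143

-0.143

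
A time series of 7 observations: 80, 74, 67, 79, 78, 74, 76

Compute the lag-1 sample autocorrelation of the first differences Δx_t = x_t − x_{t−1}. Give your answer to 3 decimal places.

-0.236

First differences Δx: -6, -7, 12, -1, -4, 2
Mean of differences = -0.6667
Numerator Σ(Δx_t−Δx̄)(Δx_{t+1}−Δx̄) = -58.4444
Denominator Σ(Δx_t−Δx̄)² = 247.3333
r_1(Δx) = -58.4444 / 247.3333 = -0.236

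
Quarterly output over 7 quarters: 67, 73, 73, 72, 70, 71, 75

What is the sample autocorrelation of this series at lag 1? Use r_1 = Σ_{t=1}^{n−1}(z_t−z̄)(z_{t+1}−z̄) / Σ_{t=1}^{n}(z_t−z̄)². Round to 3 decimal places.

-0.141

Mean z̄ = (67 + 73 + 73 + 72 + 70 + 71 + 75)/7 = 71.5714
Deviations from mean: -4.5714, 1.4286, 1.4286, 0.4286, -1.5714, -0.5714, 3.4286
Numerator Σ_{t=1}^{6}(z_t−z̄)(z_{t+1}−z̄) = -5.6122
Denominator Σ(z_t−z̄)² = 39.7143
r_1 = -5.6122 / 39.7143 = -0.141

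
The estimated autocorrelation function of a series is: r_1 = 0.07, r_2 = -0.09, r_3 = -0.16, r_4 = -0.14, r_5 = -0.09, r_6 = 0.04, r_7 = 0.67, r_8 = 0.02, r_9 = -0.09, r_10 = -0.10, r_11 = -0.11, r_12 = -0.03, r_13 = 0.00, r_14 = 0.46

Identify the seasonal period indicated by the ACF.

7

The largest autocorrelation is r_7 = 0.67, with a weaker echo at lag 14 (0.46); the remaining lags stay at or below 0.07.
The dominant spike at lag 7 indicates a seasonal period of 7.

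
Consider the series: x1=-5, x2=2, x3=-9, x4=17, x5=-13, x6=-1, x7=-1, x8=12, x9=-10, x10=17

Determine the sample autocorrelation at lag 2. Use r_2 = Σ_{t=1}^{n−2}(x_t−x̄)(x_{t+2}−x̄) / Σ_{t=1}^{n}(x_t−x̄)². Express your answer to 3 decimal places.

Mean x̄ = (-5 + 2 − 9 + 17 − 13 − 1 − 1 + 12 − 10 + 17)/10 = 0.9000
Numerator Σ_{t=1}^{8}(x_t−x̄)(x_{t+2}−x̄) = 387.8800
Denominator Σ(x_t−x̄)² = 1094.9000
r_2 = 387.8800 / 1094.9000 = 0.354

0.354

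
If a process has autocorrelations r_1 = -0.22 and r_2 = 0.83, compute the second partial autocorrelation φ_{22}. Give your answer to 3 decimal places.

0.821

φ_{22} = (r_2 − r_1²) / (1 − r_1²)
r_1² = (-0.22)² = 0.0484
Numerator = 0.83 − 0.0484 = 0.7816; denominator = 1 − 0.0484 = 0.9516
φ_{22} = 0.7816 / 0.9516 = 0.821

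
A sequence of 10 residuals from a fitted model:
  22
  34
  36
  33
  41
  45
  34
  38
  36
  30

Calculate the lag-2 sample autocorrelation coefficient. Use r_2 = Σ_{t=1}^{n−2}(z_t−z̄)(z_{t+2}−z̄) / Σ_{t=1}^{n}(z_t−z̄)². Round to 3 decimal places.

-0.044

Mean z̄ = (22 + 34 + 36 + 33 + 41 + 45 + 34 + 38 + 36 + 30)/10 = 34.9000
Numerator Σ_{t=1}^{8}(z_t−z̄)(z_{t+2}−z̄) = -15.3200
Denominator Σ(z_t−z̄)² = 346.9000
r_2 = -15.3200 / 346.9000 = -0.044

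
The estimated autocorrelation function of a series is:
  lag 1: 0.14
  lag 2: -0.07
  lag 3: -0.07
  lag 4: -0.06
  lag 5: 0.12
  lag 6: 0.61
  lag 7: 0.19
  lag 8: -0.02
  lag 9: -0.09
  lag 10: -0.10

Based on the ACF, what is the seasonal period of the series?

The largest autocorrelation is r_6 = 0.61; the remaining lags stay at or below 0.19.
The dominant spike at lag 6 indicates a seasonal period of 6.

6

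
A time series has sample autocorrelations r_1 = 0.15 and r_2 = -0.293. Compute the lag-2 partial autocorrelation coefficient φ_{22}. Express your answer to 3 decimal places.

-0.323

φ_{22} = (r_2 − r_1²) / (1 − r_1²)
r_1² = (0.15)² = 0.0225
Numerator = -0.293 − 0.0225 = -0.3155; denominator = 1 − 0.0225 = 0.9775
φ_{22} = -0.3155 / 0.9775 = -0.323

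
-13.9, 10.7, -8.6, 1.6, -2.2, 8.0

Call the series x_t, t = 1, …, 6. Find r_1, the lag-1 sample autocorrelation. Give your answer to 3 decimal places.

-0.611

Mean x̄ = (-13.9 + 10.7 − 8.6 + 1.6 − 2.2 + 8.0)/6 = -0.7333
Deviations from mean: -13.1667, 11.4333, -7.8667, 2.3333, -1.4667, 8.7333
Σ(x_t−x̄)(x_{t+1}−x̄) = (-150.5389) + (-89.9422) + (-18.3556) + (-3.4222) + (-12.8089) = -275.0678
Denominator Σ(x_t−x̄)² = 449.8333
r_1 = -275.0678 / 449.8333 = -0.611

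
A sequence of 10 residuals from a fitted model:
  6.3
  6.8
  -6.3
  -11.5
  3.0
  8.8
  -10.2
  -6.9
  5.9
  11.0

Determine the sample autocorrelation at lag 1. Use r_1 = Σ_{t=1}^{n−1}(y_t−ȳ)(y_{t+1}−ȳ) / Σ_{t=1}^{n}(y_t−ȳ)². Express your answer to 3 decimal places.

Mean ȳ = (6.3 + 6.8 − 6.3 − 11.5 + 3.0 + 8.8 − 10.2 − 6.9 + 5.9 + 11.0)/10 = 0.6900
Numerator Σ_{t=1}^{9}(y_t−ȳ)(y_{t+1}−ȳ) = 75.8599
Denominator Σ(y_t−ȳ)² = 647.0090
r_1 = 75.8599 / 647.0090 = 0.117

0.117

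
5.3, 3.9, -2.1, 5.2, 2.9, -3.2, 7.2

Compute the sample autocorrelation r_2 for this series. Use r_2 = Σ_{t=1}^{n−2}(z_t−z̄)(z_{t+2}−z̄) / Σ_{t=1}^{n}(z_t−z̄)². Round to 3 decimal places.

-0.261

Mean z̄ = (5.3 + 3.9 − 2.1 + 5.2 + 2.9 − 3.2 + 7.2)/7 = 2.7429
Deviations from mean: 2.5571, 1.1571, -4.8429, 2.4571, 0.1571, -5.9429, 4.4571
Σ(z_t−z̄)(z_{t+2}−z̄) = (-12.3839) + (2.8433) + (-0.7610) + (-14.6024) + (0.7004) = -24.2037
Denominator Σ(z_t−z̄)² = 92.5771
r_2 = -24.2037 / 92.5771 = -0.261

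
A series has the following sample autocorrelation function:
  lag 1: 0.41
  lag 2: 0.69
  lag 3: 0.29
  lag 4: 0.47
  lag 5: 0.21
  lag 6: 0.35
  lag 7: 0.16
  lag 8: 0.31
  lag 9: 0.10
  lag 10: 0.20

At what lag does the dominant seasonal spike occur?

2

The largest autocorrelation is r_2 = 0.69, with a weaker echo at lag 4 (0.47); the remaining lags stay at or below 0.41.
The dominant spike at lag 2 indicates a seasonal period of 2.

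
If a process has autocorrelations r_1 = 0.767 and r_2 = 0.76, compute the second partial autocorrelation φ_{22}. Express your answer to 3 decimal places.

φ_{22} = (r_2 − r_1²) / (1 − r_1²)
r_1² = (0.767)² = 0.588289
Numerator = 0.76 − 0.5883 = 0.1717; denominator = 1 − 0.5883 = 0.4117
φ_{22} = 0.1717 / 0.4117 = 0.417

0.417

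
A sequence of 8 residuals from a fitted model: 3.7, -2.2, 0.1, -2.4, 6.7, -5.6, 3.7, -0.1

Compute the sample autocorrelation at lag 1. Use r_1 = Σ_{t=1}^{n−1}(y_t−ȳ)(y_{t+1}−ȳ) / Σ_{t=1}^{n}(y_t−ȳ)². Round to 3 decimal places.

Mean ȳ = (3.7 − 2.2 + 0.1 − 2.4 + 6.7 − 5.6 + 3.7 − 0.1)/8 = 0.4875
Deviations from mean: 3.2125, -2.6875, -0.3875, -2.8875, 6.2125, -6.0875, 3.2125, -0.5875
Σ(y_t−ȳ)(y_{t+1}−ȳ) = (-8.6336) + (1.0414) + (1.1189) + (-17.9386) + (-37.8186) + (-19.5561) + (-1.8873) = -83.6739
Denominator Σ(y_t−ȳ)² = 112.3488
r_1 = -83.6739 / 112.3488 = -0.745

-0.745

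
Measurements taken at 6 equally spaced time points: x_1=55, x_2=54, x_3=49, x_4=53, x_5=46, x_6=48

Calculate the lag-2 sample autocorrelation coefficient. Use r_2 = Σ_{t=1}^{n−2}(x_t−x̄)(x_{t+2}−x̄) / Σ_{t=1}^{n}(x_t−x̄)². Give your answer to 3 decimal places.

0.029

Mean x̄ = (55 + 54 + 49 + 53 + 46 + 48)/6 = 50.8333
Deviations from mean: 4.1667, 3.1667, -1.8333, 2.1667, -4.8333, -2.8333
Σ(x_t−x̄)(x_{t+2}−x̄) = (-7.6389) + (6.8611) + (8.8611) + (-6.1389) = 1.9444
Denominator Σ(x_t−x̄)² = 66.8333
r_2 = 1.9444 / 66.8333 = 0.029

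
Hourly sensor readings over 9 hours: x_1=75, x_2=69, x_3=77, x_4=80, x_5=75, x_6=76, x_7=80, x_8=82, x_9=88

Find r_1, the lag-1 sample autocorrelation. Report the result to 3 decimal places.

Mean x̄ = (75 + 69 + 77 + 80 + 75 + 76 + 80 + 82 + 88)/9 = 78.0000
Numerator Σ_{t=1}^{8}(x_t−x̄)(x_{t+1}−x̄) = 78.0000
Denominator Σ(x_t−x̄)² = 228.0000
r_1 = 78.0000 / 228.0000 = 0.342

0.342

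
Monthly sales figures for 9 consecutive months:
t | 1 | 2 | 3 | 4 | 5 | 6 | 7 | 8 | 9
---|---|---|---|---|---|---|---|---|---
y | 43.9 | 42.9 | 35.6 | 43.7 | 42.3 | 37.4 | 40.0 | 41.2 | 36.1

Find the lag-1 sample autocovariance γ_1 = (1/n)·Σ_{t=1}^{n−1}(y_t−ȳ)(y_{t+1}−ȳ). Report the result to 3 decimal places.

-2.341

Mean ȳ = (43.9 + 42.9 + 35.6 + 43.7 + 42.3 + 37.4 + 40.0 + 41.2 + 36.1)/9 = 40.3444
Σ_{t=1}^{8}(y_t−ȳ)(y_{t+1}−ȳ) = -21.0664
γ_1 = -21.0664 / 9 = -2.341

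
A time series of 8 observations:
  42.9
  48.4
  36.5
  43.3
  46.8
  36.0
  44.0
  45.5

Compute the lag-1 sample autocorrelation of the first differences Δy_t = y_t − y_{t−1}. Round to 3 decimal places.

First differences Δy: 5.5, -11.9, 6.8, 3.5, -10.8, 8.0, 1.5
Mean of differences = 0.3714
Numerator Σ(Δy_t−Δȳ)(Δy_{t+1}−Δȳ) = -233.2737
Denominator Σ(Δy_t−Δȳ)² = 412.2743
r_1(Δy) = -233.2737 / 412.2743 = -0.566

-0.566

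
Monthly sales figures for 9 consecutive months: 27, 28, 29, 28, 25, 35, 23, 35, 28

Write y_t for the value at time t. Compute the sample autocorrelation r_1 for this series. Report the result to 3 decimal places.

Mean ȳ = (27 + 28 + 29 + 28 + 25 + 35 + 23 + 35 + 28)/9 = 28.6667
Numerator Σ_{t=1}^{8}(y_t−ȳ)(y_{t+1}−ȳ) = -96.1111
Denominator Σ(y_t−ȳ)² = 130.0000
r_1 = -96.1111 / 130.0000 = -0.739

-0.739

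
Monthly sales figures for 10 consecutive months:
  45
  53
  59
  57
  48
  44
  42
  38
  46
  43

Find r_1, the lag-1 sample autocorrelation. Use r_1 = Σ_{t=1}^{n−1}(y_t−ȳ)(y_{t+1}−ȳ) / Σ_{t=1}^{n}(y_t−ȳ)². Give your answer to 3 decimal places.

Mean ȳ = (45 + 53 + 59 + 57 + 48 + 44 + 42 + 38 + 46 + 43)/10 = 47.5000
Numerator Σ_{t=1}^{9}(y_t−ȳ)(y_{t+1}−ȳ) = 254.2500
Denominator Σ(y_t−ȳ)² = 414.5000
r_1 = 254.2500 / 414.5000 = 0.613

0.613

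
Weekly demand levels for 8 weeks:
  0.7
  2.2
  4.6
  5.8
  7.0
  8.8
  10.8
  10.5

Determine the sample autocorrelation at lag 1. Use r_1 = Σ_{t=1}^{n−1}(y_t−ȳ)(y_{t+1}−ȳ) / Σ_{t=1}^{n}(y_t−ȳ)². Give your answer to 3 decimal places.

0.650

Mean ȳ = (0.7 + 2.2 + 4.6 + 5.8 + 7.0 + 8.8 + 10.8 + 10.5)/8 = 6.3000
Deviations from mean: -5.6000, -4.1000, -1.7000, -0.5000, 0.7000, 2.5000, 4.5000, 4.2000
Σ(y_t−ȳ)(y_{t+1}−ȳ) = (22.9600) + (6.9700) + (0.8500) + (-0.3500) + (1.7500) + (11.2500) + (18.9000) = 62.3300
Denominator Σ(y_t−ȳ)² = 95.9400
r_1 = 62.3300 / 95.9400 = 0.650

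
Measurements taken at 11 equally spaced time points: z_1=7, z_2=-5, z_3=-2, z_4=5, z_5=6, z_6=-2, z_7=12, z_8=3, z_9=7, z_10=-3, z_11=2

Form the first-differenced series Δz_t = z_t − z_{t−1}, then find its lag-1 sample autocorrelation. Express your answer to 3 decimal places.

-0.556

First differences Δz: -12, 3, 7, 1, -8, 14, -9, 4, -10, 5
Mean of differences = -0.5000
Numerator Σ(Δz_t−Δz̄)(Δz_{t+1}−Δz̄) = -379.2500
Denominator Σ(Δz_t−Δz̄)² = 682.5000
r_1(Δz) = -379.2500 / 682.5000 = -0.556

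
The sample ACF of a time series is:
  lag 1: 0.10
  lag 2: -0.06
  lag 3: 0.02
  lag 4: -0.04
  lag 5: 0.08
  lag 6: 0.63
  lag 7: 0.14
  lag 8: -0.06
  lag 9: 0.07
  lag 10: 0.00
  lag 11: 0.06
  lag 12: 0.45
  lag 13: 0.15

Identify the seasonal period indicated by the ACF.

The largest autocorrelation is r_6 = 0.63, with a weaker echo at lag 12 (0.45); the remaining lags stay at or below 0.15.
The dominant spike at lag 6 indicates a seasonal period of 6.

6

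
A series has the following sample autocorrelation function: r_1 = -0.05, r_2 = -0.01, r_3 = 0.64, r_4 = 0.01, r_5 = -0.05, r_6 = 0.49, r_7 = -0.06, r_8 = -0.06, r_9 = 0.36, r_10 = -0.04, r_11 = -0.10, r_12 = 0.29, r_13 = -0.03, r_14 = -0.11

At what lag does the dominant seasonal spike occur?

The largest autocorrelation is r_3 = 0.64, with weaker echoes at lags 6 (0.49), 9 (0.36) and 12 (0.29); the remaining lags stay at or below 0.01.
The dominant spike at lag 3 indicates a seasonal period of 3.

3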